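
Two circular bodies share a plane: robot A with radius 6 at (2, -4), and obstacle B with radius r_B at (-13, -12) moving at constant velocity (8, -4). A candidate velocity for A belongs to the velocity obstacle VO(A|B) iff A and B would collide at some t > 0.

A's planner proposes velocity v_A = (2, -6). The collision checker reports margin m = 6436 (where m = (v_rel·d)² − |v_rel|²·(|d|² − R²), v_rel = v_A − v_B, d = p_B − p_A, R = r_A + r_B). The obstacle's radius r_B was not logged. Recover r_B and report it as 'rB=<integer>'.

m = 6436
d = (-15, -8);  v_rel = (-6, -2),  |v_rel|² = 40
v_rel×d = (-6)·(-8) − (-2)·(-15) = 18
since m = R²·40 − 18²:  R² = (324 + 6436) / 40 = 169
R = √169 = 13  ⇒  r_B = 13 − 6 = 7

rB=7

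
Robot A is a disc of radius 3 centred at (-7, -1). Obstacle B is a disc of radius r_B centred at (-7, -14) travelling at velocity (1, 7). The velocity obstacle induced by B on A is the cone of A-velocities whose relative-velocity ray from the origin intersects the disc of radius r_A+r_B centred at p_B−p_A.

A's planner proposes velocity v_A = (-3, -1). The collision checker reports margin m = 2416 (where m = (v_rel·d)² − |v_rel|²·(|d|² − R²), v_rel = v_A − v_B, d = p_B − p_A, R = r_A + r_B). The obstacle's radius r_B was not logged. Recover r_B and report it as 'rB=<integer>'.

m = 2416
d = (0, -13);  v_rel = (-4, -8),  |v_rel|² = 80
v_rel×d = (-4)·(-13) − (-8)·(0) = 52
since m = R²·80 − 52²:  R² = (2704 + 2416) / 80 = 64
R = √64 = 8  ⇒  r_B = 8 − 3 = 5

rB=5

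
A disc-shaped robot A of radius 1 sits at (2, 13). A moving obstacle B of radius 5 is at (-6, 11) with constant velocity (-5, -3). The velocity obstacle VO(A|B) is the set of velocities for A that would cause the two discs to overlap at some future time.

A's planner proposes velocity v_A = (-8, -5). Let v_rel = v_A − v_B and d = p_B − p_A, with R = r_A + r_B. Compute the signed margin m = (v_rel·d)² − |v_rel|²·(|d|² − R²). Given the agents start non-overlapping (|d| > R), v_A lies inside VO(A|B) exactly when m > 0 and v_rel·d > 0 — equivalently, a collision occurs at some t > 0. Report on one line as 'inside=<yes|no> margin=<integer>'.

d = (-8, -2),  |d|² = 68;  R = 1+5 = 6,  c = 68−6² = 32
v_rel = (-3, -2),  |v_rel|² = 13;  v_rel·d = (-3)·(-8) + (-2)·(-2) = 28
13·t² − 56·t + 32 = 0  ⇒  m = 28² − 13·32 = 368
m = 368 > 0,  v_rel·d = 28 > 0  ⇒  inside

inside=yes margin=368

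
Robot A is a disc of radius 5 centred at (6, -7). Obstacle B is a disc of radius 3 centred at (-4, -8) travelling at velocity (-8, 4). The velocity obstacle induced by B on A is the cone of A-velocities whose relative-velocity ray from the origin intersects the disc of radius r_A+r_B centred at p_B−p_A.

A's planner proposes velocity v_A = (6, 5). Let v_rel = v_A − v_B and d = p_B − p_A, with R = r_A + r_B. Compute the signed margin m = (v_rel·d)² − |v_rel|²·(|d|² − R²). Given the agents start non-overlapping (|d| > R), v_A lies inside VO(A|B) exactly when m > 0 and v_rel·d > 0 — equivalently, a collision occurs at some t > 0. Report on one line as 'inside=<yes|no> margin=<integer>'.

d = (-10, -1),  |d|² = 101;  R = 5+3 = 8,  c = 101−8² = 37
v_rel = (14, 1),  |v_rel|² = 197;  v_rel·d = (14)·(-10) + (1)·(-1) = -141
197·t² + 282·t + 37 = 0  ⇒  m = (-141)² − 197·37 = 12592
m = 12592 > 0,  v_rel·d = -141 < 0  ⇒  outside

inside=no margin=12592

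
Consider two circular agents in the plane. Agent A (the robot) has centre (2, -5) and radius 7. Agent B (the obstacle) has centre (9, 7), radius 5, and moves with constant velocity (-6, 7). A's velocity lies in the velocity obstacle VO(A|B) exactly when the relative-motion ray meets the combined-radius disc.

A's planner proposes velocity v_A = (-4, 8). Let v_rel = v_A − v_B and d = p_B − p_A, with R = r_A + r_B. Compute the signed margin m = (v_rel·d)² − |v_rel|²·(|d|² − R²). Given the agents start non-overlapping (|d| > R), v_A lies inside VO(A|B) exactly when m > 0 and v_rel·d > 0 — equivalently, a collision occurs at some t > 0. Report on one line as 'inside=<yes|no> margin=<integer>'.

d = (7, 12),  |d|² = 193;  R = 7+5 = 12,  c = 193−12² = 49
v_rel = (2, 1),  |v_rel|² = 5;  v_rel·d = (2)·(7) + (1)·(12) = 26
5·t² − 52·t + 49 = 0  ⇒  m = 26² − 5·49 = 431
m = 431 > 0,  v_rel·d = 26 > 0  ⇒  inside

inside=yes margin=431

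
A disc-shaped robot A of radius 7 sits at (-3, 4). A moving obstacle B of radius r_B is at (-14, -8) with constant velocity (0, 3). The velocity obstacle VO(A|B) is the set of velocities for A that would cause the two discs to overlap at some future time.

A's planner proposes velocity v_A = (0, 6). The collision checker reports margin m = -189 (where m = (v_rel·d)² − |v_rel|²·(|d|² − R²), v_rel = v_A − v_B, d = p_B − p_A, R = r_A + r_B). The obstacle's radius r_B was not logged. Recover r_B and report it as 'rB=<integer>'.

m = -189
d = (-11, -12);  v_rel = (0, 3),  |v_rel|² = 9
v_rel×d = (0)·(-12) − (3)·(-11) = 33
since m = R²·9 − 33²:  R² = (1089 + -189) / 9 = 100
R = √100 = 10  ⇒  r_B = 10 − 7 = 3

rB=3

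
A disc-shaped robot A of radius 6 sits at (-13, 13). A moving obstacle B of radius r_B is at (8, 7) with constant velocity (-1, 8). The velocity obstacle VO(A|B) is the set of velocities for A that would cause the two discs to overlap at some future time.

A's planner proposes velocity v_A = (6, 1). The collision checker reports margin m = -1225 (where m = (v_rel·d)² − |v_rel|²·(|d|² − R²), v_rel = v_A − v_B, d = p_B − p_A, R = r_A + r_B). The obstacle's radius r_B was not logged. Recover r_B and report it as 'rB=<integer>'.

m = -1225
d = (21, -6);  v_rel = (7, -7),  |v_rel|² = 98
v_rel×d = (7)·(-6) − (-7)·(21) = 105
since m = R²·98 − 105²:  R² = (11025 + -1225) / 98 = 100
R = √100 = 10  ⇒  r_B = 10 − 6 = 4

rB=4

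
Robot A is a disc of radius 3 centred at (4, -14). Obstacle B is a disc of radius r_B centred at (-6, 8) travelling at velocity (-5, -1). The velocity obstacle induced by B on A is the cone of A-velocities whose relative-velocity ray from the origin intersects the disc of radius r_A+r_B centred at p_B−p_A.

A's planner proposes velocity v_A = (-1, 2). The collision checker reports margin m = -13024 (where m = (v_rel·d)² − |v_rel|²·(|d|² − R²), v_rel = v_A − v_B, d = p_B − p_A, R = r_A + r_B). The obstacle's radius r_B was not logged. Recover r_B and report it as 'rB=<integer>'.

m = -13024
d = (-10, 22);  v_rel = (4, 3),  |v_rel|² = 25
v_rel×d = (4)·(22) − (3)·(-10) = 118
since m = R²·25 − 118²:  R² = (13924 + -13024) / 25 = 36
R = √36 = 6  ⇒  r_B = 6 − 3 = 3

rB=3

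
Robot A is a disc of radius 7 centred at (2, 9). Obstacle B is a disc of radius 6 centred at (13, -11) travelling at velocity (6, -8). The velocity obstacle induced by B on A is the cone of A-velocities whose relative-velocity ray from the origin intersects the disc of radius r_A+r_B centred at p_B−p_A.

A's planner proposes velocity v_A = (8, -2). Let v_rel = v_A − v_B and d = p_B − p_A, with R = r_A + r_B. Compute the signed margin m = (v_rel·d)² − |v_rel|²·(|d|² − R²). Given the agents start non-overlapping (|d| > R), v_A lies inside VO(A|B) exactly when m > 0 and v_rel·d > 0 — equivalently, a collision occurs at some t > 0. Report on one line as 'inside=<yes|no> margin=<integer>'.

d = (11, -20),  |d|² = 521;  R = 7+6 = 13,  c = 521−13² = 352
v_rel = (2, 6),  |v_rel|² = 40;  v_rel·d = (2)·(11) + (6)·(-20) = -98
40·t² + 196·t + 352 = 0  ⇒  m = (-98)² − 40·352 = -4476
m = -4476 < 0,  v_rel·d = -98 < 0  ⇒  outside

inside=no margin=-4476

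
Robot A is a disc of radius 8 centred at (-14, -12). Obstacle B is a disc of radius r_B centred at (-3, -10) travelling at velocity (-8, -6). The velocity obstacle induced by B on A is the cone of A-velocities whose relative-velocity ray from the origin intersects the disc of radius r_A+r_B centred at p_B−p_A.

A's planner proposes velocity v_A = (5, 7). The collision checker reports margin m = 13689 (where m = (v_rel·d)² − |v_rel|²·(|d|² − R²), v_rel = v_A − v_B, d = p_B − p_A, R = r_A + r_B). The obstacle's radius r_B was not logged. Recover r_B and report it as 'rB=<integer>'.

m = 13689
d = (11, 2);  v_rel = (13, 13),  |v_rel|² = 338
v_rel×d = (13)·(2) − (13)·(11) = -117
since m = R²·338 − (-117)²:  R² = (13689 + 13689) / 338 = 81
R = √81 = 9  ⇒  r_B = 9 − 8 = 1

rB=1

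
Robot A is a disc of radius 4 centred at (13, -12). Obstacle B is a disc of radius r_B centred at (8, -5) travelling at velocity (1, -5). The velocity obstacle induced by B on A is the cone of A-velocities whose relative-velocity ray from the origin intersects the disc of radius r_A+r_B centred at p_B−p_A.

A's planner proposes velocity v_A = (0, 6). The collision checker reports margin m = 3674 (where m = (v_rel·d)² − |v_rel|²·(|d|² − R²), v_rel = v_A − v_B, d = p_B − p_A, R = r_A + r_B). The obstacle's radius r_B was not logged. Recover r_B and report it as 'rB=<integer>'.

m = 3674
d = (-5, 7);  v_rel = (-1, 11),  |v_rel|² = 122
v_rel×d = (-1)·(7) − (11)·(-5) = 48
since m = R²·122 − 48²:  R² = (2304 + 3674) / 122 = 49
R = √49 = 7  ⇒  r_B = 7 − 4 = 3

rB=3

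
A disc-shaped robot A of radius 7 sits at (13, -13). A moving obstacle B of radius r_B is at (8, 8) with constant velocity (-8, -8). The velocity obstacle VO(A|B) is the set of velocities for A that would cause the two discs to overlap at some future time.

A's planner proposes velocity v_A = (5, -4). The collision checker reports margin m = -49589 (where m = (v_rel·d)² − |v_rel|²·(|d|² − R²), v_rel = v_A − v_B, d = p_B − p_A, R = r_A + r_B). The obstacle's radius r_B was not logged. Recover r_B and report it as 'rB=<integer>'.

m = -49589
d = (-5, 21);  v_rel = (13, 4),  |v_rel|² = 185
v_rel×d = (13)·(21) − (4)·(-5) = 293
since m = R²·185 − 293²:  R² = (85849 + -49589) / 185 = 196
R = √196 = 14  ⇒  r_B = 14 − 7 = 7

rB=7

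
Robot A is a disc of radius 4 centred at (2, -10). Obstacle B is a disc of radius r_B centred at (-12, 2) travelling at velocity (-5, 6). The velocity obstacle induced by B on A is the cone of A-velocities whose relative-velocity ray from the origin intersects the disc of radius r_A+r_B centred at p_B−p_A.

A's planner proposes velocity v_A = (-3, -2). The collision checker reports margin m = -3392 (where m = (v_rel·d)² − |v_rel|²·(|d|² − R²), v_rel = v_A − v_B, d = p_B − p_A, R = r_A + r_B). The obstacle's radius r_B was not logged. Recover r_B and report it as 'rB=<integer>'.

m = -3392
d = (-14, 12);  v_rel = (2, -8),  |v_rel|² = 68
v_rel×d = (2)·(12) − (-8)·(-14) = -88
since m = R²·68 − (-88)²:  R² = (7744 + -3392) / 68 = 64
R = √64 = 8  ⇒  r_B = 8 − 4 = 4

rB=4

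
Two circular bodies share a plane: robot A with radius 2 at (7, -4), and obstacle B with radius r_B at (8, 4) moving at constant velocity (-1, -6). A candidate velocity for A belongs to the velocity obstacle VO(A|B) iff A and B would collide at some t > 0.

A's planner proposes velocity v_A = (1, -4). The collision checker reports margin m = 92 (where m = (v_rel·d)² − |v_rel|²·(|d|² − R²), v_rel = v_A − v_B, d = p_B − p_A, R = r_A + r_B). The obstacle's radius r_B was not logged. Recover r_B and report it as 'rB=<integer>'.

m = 92
d = (1, 8);  v_rel = (2, 2),  |v_rel|² = 8
v_rel×d = (2)·(8) − (2)·(1) = 14
since m = R²·8 − 14²:  R² = (196 + 92) / 8 = 36
R = √36 = 6  ⇒  r_B = 6 − 2 = 4

rB=4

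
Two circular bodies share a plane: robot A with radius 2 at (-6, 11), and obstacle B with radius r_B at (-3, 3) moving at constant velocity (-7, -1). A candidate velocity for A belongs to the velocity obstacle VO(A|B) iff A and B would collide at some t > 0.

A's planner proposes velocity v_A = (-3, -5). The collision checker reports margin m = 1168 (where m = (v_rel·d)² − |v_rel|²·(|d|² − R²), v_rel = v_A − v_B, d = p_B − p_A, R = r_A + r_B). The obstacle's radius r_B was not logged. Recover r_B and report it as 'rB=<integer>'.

m = 1168
d = (3, -8);  v_rel = (4, -4),  |v_rel|² = 32
v_rel×d = (4)·(-8) − (-4)·(3) = -20
since m = R²·32 − (-20)²:  R² = (400 + 1168) / 32 = 49
R = √49 = 7  ⇒  r_B = 7 − 2 = 5

rB=5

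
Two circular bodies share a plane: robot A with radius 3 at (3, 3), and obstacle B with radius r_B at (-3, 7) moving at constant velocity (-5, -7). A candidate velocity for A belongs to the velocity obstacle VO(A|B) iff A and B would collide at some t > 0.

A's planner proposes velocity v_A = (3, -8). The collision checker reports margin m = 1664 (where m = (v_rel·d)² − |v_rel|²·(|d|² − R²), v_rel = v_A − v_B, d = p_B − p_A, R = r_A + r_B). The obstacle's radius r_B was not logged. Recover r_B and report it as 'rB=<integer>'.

m = 1664
d = (-6, 4);  v_rel = (8, -1),  |v_rel|² = 65
v_rel×d = (8)·(4) − (-1)·(-6) = 26
since m = R²·65 − 26²:  R² = (676 + 1664) / 65 = 36
R = √36 = 6  ⇒  r_B = 6 − 3 = 3

rB=3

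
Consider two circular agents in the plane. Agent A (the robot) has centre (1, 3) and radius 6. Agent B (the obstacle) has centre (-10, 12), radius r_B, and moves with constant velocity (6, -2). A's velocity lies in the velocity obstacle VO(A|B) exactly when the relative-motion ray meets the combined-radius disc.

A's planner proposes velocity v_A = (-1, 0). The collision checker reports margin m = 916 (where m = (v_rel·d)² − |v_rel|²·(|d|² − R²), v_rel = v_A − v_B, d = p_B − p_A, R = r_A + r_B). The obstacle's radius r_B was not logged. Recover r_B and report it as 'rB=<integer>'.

m = 916
d = (-11, 9);  v_rel = (-7, 2),  |v_rel|² = 53
v_rel×d = (-7)·(9) − (2)·(-11) = -41
since m = R²·53 − (-41)²:  R² = (1681 + 916) / 53 = 49
R = √49 = 7  ⇒  r_B = 7 − 6 = 1

rB=1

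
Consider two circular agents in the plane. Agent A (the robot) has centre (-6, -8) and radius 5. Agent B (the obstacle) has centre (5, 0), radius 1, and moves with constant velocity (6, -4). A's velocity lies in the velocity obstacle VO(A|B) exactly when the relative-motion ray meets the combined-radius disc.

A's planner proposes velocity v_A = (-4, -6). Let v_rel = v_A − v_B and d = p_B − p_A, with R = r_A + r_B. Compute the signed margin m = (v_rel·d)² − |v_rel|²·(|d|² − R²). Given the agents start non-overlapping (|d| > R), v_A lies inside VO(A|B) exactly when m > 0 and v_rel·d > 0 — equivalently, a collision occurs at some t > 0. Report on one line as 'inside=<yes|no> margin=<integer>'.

d = (11, 8),  |d|² = 185;  R = 5+1 = 6,  c = 185−6² = 149
v_rel = (-10, -2),  |v_rel|² = 104;  v_rel·d = (-10)·(11) + (-2)·(8) = -126
104·t² + 252·t + 149 = 0  ⇒  m = (-126)² − 104·149 = 380
m = 380 > 0,  v_rel·d = -126 < 0  ⇒  outside

inside=no margin=380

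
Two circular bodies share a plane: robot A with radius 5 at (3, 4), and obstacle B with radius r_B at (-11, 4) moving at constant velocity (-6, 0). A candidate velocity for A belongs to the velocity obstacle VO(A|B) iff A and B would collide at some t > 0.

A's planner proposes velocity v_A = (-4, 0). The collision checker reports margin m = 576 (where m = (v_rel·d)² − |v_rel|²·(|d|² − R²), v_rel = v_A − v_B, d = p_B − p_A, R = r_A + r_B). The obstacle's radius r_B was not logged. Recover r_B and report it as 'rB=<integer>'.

m = 576
d = (-14, 0);  v_rel = (2, 0),  |v_rel|² = 4
v_rel×d = (2)·(0) − (0)·(-14) = 0
since m = R²·4 − 0²:  R² = (0 + 576) / 4 = 144
R = √144 = 12  ⇒  r_B = 12 − 5 = 7

rB=7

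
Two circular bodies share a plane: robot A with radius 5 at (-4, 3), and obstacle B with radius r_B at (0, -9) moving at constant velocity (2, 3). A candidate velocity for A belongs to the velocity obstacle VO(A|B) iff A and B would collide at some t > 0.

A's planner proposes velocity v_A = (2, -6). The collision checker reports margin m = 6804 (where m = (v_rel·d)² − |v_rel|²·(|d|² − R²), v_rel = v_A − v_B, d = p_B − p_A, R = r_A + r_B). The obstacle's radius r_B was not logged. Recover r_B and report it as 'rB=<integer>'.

m = 6804
d = (4, -12);  v_rel = (0, -9),  |v_rel|² = 81
v_rel×d = (0)·(-12) − (-9)·(4) = 36
since m = R²·81 − 36²:  R² = (1296 + 6804) / 81 = 100
R = √100 = 10  ⇒  r_B = 10 − 5 = 5

rB=5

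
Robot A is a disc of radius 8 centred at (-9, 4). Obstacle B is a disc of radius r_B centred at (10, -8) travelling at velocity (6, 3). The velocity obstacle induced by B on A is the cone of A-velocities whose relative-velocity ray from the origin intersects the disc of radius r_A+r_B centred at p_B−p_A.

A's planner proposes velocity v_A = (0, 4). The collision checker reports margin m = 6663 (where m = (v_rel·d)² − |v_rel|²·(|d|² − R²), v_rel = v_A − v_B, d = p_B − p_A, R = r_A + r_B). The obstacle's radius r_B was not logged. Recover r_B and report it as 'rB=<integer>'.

m = 6663
d = (19, -12);  v_rel = (-6, 1),  |v_rel|² = 37
v_rel×d = (-6)·(-12) − (1)·(19) = 53
since m = R²·37 − 53²:  R² = (2809 + 6663) / 37 = 256
R = √256 = 16  ⇒  r_B = 16 − 8 = 8

rB=8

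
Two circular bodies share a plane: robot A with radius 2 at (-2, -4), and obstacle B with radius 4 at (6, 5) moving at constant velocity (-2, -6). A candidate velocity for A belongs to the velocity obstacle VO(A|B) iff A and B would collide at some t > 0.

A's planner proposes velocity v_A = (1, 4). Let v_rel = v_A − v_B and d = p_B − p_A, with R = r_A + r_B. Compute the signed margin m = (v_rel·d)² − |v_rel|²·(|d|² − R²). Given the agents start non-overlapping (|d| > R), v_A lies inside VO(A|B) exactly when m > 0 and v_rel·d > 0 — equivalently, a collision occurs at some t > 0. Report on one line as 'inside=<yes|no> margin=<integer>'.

d = (8, 9),  |d|² = 145;  R = 2+4 = 6,  c = 145−6² = 109
v_rel = (3, 10),  |v_rel|² = 109;  v_rel·d = (3)·(8) + (10)·(9) = 114
109·t² − 228·t + 109 = 0  ⇒  m = 114² − 109·109 = 1115
m = 1115 > 0,  v_rel·d = 114 > 0  ⇒  inside

inside=yes margin=1115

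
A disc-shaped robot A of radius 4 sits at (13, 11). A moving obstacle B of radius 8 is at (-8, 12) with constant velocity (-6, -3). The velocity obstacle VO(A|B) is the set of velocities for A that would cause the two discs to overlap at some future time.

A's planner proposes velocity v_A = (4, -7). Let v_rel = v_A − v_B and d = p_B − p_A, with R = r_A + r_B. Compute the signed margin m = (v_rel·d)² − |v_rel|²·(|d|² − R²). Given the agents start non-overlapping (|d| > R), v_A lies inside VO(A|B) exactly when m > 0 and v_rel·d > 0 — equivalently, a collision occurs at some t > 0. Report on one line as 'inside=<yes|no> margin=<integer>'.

d = (-21, 1),  |d|² = 442;  R = 4+8 = 12,  c = 442−12² = 298
v_rel = (10, -4),  |v_rel|² = 116;  v_rel·d = (10)·(-21) + (-4)·(1) = -214
116·t² + 428·t + 298 = 0  ⇒  m = (-214)² − 116·298 = 11228
m = 11228 > 0,  v_rel·d = -214 < 0  ⇒  outside

inside=no margin=11228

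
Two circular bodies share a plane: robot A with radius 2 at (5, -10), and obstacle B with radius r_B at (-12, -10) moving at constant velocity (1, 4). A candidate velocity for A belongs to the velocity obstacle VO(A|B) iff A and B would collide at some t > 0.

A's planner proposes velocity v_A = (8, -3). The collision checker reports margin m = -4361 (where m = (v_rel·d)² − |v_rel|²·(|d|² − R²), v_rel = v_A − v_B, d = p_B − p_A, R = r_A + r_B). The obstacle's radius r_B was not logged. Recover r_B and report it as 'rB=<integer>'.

m = -4361
d = (-17, 0);  v_rel = (7, -7),  |v_rel|² = 98
v_rel×d = (7)·(0) − (-7)·(-17) = -119
since m = R²·98 − (-119)²:  R² = (14161 + -4361) / 98 = 100
R = √100 = 10  ⇒  r_B = 10 − 2 = 8

rB=8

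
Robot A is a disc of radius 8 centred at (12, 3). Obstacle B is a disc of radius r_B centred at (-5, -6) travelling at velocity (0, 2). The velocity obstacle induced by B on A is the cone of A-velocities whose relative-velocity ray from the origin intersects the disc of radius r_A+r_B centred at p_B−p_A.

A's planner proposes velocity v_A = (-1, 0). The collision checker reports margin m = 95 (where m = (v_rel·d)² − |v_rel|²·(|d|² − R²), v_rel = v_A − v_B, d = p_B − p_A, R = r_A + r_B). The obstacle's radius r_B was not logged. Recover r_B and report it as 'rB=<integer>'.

m = 95
d = (-17, -9);  v_rel = (-1, -2),  |v_rel|² = 5
v_rel×d = (-1)·(-9) − (-2)·(-17) = -25
since m = R²·5 − (-25)²:  R² = (625 + 95) / 5 = 144
R = √144 = 12  ⇒  r_B = 12 − 8 = 4

rB=4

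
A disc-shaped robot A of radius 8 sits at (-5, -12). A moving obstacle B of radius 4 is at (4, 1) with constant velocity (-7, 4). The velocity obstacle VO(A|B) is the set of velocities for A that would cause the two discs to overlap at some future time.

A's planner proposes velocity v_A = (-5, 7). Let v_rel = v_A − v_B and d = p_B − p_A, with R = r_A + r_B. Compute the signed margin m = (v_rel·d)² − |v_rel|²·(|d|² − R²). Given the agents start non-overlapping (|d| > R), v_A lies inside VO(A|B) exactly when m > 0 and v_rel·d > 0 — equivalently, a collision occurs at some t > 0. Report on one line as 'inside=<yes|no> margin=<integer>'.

d = (9, 13),  |d|² = 250;  R = 8+4 = 12,  c = 250−12² = 106
v_rel = (2, 3),  |v_rel|² = 13;  v_rel·d = (2)·(9) + (3)·(13) = 57
13·t² − 114·t + 106 = 0  ⇒  m = 57² − 13·106 = 1871
m = 1871 > 0,  v_rel·d = 57 > 0  ⇒  inside

inside=yes margin=1871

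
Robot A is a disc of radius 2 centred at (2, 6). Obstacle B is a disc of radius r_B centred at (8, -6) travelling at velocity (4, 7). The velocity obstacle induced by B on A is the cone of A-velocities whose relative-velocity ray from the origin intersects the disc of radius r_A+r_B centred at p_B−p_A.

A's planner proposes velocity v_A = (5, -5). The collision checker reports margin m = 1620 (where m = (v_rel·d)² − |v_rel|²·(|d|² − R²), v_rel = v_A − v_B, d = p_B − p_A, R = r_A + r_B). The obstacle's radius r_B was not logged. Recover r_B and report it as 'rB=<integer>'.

m = 1620
d = (6, -12);  v_rel = (1, -12),  |v_rel|² = 145
v_rel×d = (1)·(-12) − (-12)·(6) = 60
since m = R²·145 − 60²:  R² = (3600 + 1620) / 145 = 36
R = √36 = 6  ⇒  r_B = 6 − 2 = 4

rB=4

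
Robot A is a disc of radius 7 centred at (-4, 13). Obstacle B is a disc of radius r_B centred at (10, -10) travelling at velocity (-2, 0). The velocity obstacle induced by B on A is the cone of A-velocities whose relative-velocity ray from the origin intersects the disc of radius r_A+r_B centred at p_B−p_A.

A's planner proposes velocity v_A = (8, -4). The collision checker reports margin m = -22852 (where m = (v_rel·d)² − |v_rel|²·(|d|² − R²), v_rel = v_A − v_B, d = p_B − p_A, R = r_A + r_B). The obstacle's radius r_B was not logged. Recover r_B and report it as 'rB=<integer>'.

m = -22852
d = (14, -23);  v_rel = (10, -4),  |v_rel|² = 116
v_rel×d = (10)·(-23) − (-4)·(14) = -174
since m = R²·116 − (-174)²:  R² = (30276 + -22852) / 116 = 64
R = √64 = 8  ⇒  r_B = 8 − 7 = 1

rB=1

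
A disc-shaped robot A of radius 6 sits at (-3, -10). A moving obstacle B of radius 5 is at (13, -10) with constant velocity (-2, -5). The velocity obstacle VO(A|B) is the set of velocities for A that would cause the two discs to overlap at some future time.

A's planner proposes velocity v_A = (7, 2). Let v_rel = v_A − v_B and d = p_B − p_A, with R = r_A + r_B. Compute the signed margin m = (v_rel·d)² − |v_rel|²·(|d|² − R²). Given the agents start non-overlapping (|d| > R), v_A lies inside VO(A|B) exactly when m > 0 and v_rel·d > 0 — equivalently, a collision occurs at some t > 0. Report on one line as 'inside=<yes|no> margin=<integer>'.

d = (16, 0),  |d|² = 256;  R = 6+5 = 11,  c = 256−11² = 135
v_rel = (9, 7),  |v_rel|² = 130;  v_rel·d = (9)·(16) + (7)·(0) = 144
130·t² − 288·t + 135 = 0  ⇒  m = 144² − 130·135 = 3186
m = 3186 > 0,  v_rel·d = 144 > 0  ⇒  inside

inside=yes margin=3186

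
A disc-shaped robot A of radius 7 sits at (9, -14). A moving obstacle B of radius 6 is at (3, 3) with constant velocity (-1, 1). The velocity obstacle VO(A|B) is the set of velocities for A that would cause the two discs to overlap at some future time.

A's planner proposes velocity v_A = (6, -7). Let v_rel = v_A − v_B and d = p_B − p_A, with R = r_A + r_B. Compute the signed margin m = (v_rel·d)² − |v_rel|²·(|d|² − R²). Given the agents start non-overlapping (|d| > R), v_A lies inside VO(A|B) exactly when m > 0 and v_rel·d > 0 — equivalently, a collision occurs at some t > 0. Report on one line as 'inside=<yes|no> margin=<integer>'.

d = (-6, 17),  |d|² = 325;  R = 7+6 = 13,  c = 325−13² = 156
v_rel = (7, -8),  |v_rel|² = 113;  v_rel·d = (7)·(-6) + (-8)·(17) = -178
113·t² + 356·t + 156 = 0  ⇒  m = (-178)² − 113·156 = 14056
m = 14056 > 0,  v_rel·d = -178 < 0  ⇒  outside

inside=no margin=14056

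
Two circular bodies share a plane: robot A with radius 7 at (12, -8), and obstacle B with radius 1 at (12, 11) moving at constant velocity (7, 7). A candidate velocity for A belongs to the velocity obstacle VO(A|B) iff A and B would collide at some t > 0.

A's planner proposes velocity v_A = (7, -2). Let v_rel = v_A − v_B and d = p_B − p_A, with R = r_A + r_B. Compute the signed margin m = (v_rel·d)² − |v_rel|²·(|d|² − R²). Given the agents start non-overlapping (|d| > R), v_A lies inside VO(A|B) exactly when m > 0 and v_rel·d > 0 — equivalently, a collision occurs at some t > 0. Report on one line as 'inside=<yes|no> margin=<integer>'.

d = (0, 19),  |d|² = 361;  R = 7+1 = 8,  c = 361−8² = 297
v_rel = (0, -9),  |v_rel|² = 81;  v_rel·d = (0)·(0) + (-9)·(19) = -171
81·t² + 342·t + 297 = 0  ⇒  m = (-171)² − 81·297 = 5184
m = 5184 > 0,  v_rel·d = -171 < 0  ⇒  outside

inside=no margin=5184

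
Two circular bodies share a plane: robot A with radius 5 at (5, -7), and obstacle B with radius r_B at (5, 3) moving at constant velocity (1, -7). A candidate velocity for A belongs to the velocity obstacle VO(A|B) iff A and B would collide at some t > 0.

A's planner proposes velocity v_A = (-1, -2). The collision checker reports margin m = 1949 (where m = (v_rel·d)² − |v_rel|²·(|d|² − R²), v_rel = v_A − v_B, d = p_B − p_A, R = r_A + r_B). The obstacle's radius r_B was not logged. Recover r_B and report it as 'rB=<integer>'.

m = 1949
d = (0, 10);  v_rel = (-2, 5),  |v_rel|² = 29
v_rel×d = (-2)·(10) − (5)·(0) = -20
since m = R²·29 − (-20)²:  R² = (400 + 1949) / 29 = 81
R = √81 = 9  ⇒  r_B = 9 − 5 = 4

rB=4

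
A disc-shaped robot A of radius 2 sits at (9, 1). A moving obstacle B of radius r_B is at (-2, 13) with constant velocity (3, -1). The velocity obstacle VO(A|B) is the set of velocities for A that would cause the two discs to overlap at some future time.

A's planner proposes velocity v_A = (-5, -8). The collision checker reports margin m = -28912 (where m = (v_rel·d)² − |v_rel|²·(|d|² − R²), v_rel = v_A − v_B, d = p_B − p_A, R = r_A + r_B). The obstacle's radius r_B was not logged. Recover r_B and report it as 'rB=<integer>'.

m = -28912
d = (-11, 12);  v_rel = (-8, -7),  |v_rel|² = 113
v_rel×d = (-8)·(12) − (-7)·(-11) = -173
since m = R²·113 − (-173)²:  R² = (29929 + -28912) / 113 = 9
R = √9 = 3  ⇒  r_B = 3 − 2 = 1

rB=1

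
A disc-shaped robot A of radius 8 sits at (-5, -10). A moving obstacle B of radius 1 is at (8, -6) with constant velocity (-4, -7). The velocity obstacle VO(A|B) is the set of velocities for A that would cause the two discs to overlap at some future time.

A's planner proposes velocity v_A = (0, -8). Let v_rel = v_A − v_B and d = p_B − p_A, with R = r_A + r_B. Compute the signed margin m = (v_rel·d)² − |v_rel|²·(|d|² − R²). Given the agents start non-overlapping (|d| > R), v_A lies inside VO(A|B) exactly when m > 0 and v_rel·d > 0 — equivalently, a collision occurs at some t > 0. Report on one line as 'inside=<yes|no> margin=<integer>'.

d = (13, 4),  |d|² = 185;  R = 8+1 = 9,  c = 185−9² = 104
v_rel = (4, -1),  |v_rel|² = 17;  v_rel·d = (4)·(13) + (-1)·(4) = 48
17·t² − 96·t + 104 = 0  ⇒  m = 48² − 17·104 = 536
m = 536 > 0,  v_rel·d = 48 > 0  ⇒  inside

inside=yes margin=536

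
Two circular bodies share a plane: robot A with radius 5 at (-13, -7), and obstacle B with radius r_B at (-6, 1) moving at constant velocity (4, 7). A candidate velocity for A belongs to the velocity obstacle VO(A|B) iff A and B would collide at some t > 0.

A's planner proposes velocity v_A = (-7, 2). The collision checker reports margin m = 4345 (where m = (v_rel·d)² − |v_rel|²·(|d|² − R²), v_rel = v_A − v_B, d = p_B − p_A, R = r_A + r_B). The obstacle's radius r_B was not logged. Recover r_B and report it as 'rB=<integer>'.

m = 4345
d = (7, 8);  v_rel = (-11, -5),  |v_rel|² = 146
v_rel×d = (-11)·(8) − (-5)·(7) = -53
since m = R²·146 − (-53)²:  R² = (2809 + 4345) / 146 = 49
R = √49 = 7  ⇒  r_B = 7 − 5 = 2

rB=2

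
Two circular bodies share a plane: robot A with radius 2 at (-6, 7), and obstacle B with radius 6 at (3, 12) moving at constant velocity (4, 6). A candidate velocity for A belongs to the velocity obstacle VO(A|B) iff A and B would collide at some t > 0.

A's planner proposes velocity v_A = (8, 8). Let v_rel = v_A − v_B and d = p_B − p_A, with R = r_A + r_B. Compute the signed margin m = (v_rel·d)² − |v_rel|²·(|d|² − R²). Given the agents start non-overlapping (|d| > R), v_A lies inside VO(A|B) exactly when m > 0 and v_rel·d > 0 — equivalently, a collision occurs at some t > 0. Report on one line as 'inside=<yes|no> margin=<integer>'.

d = (9, 5),  |d|² = 106;  R = 2+6 = 8,  c = 106−8² = 42
v_rel = (4, 2),  |v_rel|² = 20;  v_rel·d = (4)·(9) + (2)·(5) = 46
20·t² − 92·t + 42 = 0  ⇒  m = 46² − 20·42 = 1276
m = 1276 > 0,  v_rel·d = 46 > 0  ⇒  inside

inside=yes margin=1276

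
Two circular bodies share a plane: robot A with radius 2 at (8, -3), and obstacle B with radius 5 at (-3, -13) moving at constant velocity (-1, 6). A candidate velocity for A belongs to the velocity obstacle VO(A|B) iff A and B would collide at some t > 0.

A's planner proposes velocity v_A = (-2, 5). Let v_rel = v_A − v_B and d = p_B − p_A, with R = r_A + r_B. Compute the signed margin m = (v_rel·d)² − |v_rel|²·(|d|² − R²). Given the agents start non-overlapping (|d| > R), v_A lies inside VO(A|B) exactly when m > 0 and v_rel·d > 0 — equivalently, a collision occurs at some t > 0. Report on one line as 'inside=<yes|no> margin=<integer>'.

d = (-11, -10),  |d|² = 221;  R = 2+5 = 7,  c = 221−7² = 172
v_rel = (-1, -1),  |v_rel|² = 2;  v_rel·d = (-1)·(-11) + (-1)·(-10) = 21
2·t² − 42·t + 172 = 0  ⇒  m = 21² − 2·172 = 97
m = 97 > 0,  v_rel·d = 21 > 0  ⇒  inside

inside=yes margin=97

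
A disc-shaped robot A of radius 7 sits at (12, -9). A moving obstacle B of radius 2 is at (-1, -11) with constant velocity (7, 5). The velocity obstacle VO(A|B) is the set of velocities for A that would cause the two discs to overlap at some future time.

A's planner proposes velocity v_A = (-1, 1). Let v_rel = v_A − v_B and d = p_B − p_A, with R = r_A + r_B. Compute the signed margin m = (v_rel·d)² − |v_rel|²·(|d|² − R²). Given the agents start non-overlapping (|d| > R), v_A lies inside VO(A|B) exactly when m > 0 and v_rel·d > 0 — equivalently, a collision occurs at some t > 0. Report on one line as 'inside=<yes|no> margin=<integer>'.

d = (-13, -2),  |d|² = 173;  R = 7+2 = 9,  c = 173−9² = 92
v_rel = (-8, -4),  |v_rel|² = 80;  v_rel·d = (-8)·(-13) + (-4)·(-2) = 112
80·t² − 224·t + 92 = 0  ⇒  m = 112² − 80·92 = 5184
m = 5184 > 0,  v_rel·d = 112 > 0  ⇒  inside

inside=yes margin=5184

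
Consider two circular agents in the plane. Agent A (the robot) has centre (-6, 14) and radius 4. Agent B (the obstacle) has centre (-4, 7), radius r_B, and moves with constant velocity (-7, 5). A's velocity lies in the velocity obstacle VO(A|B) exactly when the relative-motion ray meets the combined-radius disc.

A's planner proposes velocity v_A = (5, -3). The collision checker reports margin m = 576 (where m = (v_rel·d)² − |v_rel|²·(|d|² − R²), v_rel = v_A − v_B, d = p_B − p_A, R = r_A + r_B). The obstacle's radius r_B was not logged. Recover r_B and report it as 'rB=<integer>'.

m = 576
d = (2, -7);  v_rel = (12, -8),  |v_rel|² = 208
v_rel×d = (12)·(-7) − (-8)·(2) = -68
since m = R²·208 − (-68)²:  R² = (4624 + 576) / 208 = 25
R = √25 = 5  ⇒  r_B = 5 − 4 = 1

rB=1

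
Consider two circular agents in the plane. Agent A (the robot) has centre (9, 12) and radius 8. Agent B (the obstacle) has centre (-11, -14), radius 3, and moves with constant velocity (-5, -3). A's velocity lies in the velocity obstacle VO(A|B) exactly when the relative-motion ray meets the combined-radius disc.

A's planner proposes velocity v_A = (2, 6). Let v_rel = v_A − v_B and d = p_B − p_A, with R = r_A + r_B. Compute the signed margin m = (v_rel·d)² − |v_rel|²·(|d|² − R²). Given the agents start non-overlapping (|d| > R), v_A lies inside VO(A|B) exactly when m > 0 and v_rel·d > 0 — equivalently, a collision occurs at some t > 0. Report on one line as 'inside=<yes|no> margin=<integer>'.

d = (-20, -26),  |d|² = 1076;  R = 8+3 = 11,  c = 1076−11² = 955
v_rel = (7, 9),  |v_rel|² = 130;  v_rel·d = (7)·(-20) + (9)·(-26) = -374
130·t² + 748·t + 955 = 0  ⇒  m = (-374)² − 130·955 = 15726
m = 15726 > 0,  v_rel·d = -374 < 0  ⇒  outside

inside=no margin=15726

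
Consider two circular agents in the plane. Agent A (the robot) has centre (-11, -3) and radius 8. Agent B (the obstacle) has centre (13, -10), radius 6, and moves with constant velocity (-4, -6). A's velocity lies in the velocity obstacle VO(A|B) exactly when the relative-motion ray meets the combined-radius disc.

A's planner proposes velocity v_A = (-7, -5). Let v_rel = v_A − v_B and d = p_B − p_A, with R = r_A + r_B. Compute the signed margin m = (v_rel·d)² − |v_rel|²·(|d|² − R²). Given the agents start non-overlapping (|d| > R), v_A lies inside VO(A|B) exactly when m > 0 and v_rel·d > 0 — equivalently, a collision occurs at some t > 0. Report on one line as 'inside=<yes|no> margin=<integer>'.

d = (24, -7),  |d|² = 625;  R = 8+6 = 14,  c = 625−14² = 429
v_rel = (-3, 1),  |v_rel|² = 10;  v_rel·d = (-3)·(24) + (1)·(-7) = -79
10·t² + 158·t + 429 = 0  ⇒  m = (-79)² − 10·429 = 1951
m = 1951 > 0,  v_rel·d = -79 < 0  ⇒  outside

inside=no margin=1951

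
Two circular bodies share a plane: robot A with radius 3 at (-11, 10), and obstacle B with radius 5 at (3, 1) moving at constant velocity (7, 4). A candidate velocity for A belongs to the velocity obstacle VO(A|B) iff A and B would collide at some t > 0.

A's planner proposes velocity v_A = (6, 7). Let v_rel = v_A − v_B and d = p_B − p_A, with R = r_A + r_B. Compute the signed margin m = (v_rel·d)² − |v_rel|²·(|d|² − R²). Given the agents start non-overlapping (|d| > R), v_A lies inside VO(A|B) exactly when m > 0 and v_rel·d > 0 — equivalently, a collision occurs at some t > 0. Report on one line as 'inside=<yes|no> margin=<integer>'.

d = (14, -9),  |d|² = 277;  R = 3+5 = 8,  c = 277−8² = 213
v_rel = (-1, 3),  |v_rel|² = 10;  v_rel·d = (-1)·(14) + (3)·(-9) = -41
10·t² + 82·t + 213 = 0  ⇒  m = (-41)² − 10·213 = -449
m = -449 < 0,  v_rel·d = -41 < 0  ⇒  outside

inside=no margin=-449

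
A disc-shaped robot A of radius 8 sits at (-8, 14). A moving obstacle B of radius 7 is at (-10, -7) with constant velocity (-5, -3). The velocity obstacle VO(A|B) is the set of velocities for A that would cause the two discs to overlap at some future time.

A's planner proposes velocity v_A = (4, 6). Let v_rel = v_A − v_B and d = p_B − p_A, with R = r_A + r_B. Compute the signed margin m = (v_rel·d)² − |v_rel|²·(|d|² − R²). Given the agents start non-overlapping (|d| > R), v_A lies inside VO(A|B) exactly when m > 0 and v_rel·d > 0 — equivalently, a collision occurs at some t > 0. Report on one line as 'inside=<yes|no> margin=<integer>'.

d = (-2, -21),  |d|² = 445;  R = 8+7 = 15,  c = 445−15² = 220
v_rel = (9, 9),  |v_rel|² = 162;  v_rel·d = (9)·(-2) + (9)·(-21) = -207
162·t² + 414·t + 220 = 0  ⇒  m = (-207)² − 162·220 = 7209
m = 7209 > 0,  v_rel·d = -207 < 0  ⇒  outside

inside=no margin=7209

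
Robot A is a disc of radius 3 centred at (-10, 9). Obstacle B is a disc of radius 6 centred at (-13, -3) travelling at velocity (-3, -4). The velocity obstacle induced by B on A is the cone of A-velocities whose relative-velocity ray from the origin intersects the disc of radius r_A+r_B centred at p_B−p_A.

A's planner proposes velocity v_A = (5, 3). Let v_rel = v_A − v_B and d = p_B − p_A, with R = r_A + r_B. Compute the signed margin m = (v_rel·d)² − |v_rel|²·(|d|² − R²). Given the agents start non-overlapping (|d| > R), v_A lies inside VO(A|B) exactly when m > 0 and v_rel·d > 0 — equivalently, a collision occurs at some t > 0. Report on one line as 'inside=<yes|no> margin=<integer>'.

d = (-3, -12),  |d|² = 153;  R = 3+6 = 9,  c = 153−9² = 72
v_rel = (8, 7),  |v_rel|² = 113;  v_rel·d = (8)·(-3) + (7)·(-12) = -108
113·t² + 216·t + 72 = 0  ⇒  m = (-108)² − 113·72 = 3528
m = 3528 > 0,  v_rel·d = -108 < 0  ⇒  outside

inside=no margin=3528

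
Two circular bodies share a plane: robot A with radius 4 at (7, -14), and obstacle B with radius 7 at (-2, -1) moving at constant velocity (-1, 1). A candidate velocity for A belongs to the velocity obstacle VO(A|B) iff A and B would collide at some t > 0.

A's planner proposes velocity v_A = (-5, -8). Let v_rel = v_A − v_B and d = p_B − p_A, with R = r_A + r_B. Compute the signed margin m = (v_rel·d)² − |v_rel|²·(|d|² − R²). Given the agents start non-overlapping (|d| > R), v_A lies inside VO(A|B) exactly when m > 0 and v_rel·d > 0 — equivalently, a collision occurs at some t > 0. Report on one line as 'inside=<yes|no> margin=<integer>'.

d = (-9, 13),  |d|² = 250;  R = 4+7 = 11,  c = 250−11² = 129
v_rel = (-4, -9),  |v_rel|² = 97;  v_rel·d = (-4)·(-9) + (-9)·(13) = -81
97·t² + 162·t + 129 = 0  ⇒  m = (-81)² − 97·129 = -5952
m = -5952 < 0,  v_rel·d = -81 < 0  ⇒  outside

inside=no margin=-5952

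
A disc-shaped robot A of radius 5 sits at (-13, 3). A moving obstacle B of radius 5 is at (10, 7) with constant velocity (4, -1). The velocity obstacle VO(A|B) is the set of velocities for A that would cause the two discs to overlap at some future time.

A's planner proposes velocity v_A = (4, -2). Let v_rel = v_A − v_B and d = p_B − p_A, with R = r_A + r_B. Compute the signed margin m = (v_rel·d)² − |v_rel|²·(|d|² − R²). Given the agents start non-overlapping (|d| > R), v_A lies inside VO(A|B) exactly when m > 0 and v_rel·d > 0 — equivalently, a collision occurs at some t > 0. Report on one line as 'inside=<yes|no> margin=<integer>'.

d = (23, 4),  |d|² = 545;  R = 5+5 = 10,  c = 545−10² = 445
v_rel = (0, -1),  |v_rel|² = 1;  v_rel·d = (0)·(23) + (-1)·(4) = -4
1·t² + 8·t + 445 = 0  ⇒  m = (-4)² − 1·445 = -429
m = -429 < 0,  v_rel·d = -4 < 0  ⇒  outside

inside=no margin=-429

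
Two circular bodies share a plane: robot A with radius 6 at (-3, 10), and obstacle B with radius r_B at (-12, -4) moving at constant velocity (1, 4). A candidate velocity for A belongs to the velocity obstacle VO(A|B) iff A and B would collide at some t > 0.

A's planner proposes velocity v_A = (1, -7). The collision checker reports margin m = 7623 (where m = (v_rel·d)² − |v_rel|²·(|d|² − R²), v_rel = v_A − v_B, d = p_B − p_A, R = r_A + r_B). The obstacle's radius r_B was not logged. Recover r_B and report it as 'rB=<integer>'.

m = 7623
d = (-9, -14);  v_rel = (0, -11),  |v_rel|² = 121
v_rel×d = (0)·(-14) − (-11)·(-9) = -99
since m = R²·121 − (-99)²:  R² = (9801 + 7623) / 121 = 144
R = √144 = 12  ⇒  r_B = 12 − 6 = 6

rB=6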